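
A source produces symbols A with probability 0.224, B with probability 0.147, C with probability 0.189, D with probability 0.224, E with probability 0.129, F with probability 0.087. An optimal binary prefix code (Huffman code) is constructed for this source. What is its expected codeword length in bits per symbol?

Repeatedly combine the two least-probable nodes; the expected code length is the sum of the merged weights.
merge 87/1000 + 129/1000 → 27/125
merge 147/1000 + 189/1000 → 42/125
merge 27/125 + 28/125 → 11/25
merge 28/125 + 42/125 → 14/25
merge 11/25 + 14/25 → 1
L = 27/125 + 42/125 + 11/25 + 14/25 + 1 = 319/125 = 2.552 bits/symbol.

2.552 bits/symbol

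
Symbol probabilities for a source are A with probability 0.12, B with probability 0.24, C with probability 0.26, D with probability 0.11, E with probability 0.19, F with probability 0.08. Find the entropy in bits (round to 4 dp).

H = −Σ pᵢ log₂ pᵢ.
−0.12·log₂(0.12) = 0.3671
−0.24·log₂(0.24) = 0.4941
−0.26·log₂(0.26) = 0.5053
−0.11·log₂(0.11) = 0.3503
−0.19·log₂(0.19) = 0.4552
−0.08·log₂(0.08) = 0.2915
Sum ≈ 2.4635 → 2.4635 bits.

2.4635 bits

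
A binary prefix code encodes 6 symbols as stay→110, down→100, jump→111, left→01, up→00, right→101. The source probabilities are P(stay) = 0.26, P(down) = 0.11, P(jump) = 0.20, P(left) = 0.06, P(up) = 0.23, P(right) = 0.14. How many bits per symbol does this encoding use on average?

L̄ = Σ pᵢ·ℓᵢ = 0.26·3 + 0.11·3 + 0.20·3 + 0.06·2 + 0.23·2 + 0.14·3 = 2.71 bits/symbol.

2.71 bits/symbol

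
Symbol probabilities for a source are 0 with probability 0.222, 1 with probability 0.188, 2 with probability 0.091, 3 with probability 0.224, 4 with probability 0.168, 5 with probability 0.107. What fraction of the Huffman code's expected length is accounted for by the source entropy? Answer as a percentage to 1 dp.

98.3%

Entropy H = −Σ p log₂ p ≈ 2.5109 bits.
Huffman merges: 91/1000+107/1000→99/500; 21/125+47/250→89/250; 99/500+111/500→21/50; 28/125+89/250→29/50; 21/50+29/50→1. L = 1277/500 ≈ 2.5540.
Efficiency = H/L = 2.5109/2.5540 = 98.3%.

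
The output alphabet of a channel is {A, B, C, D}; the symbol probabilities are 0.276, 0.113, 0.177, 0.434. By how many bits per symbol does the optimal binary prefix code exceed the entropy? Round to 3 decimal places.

0.023 bits

Entropy H = −Σ p log₂ p ≈ 1.8329 bits.
Huffman merges: 113/1000+177/1000→29/100; 69/250+29/100→283/500; 217/500+283/500→1. L = 232/125 ≈ 1.8560.
L − H = 1.8560 − 1.8329 = 0.023 bits.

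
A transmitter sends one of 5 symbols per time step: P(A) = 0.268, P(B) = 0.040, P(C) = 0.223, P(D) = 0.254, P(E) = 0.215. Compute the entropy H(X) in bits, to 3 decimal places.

H = −Σ pᵢ log₂ pᵢ.
−0.268·log₂(0.268) = 0.5091
−0.040·log₂(0.040) = 0.1858
−0.223·log₂(0.223) = 0.4828
−0.254·log₂(0.254) = 0.5022
−0.215·log₂(0.215) = 0.4768
Sum ≈ 2.1566 → 2.157 bits.

2.157 bits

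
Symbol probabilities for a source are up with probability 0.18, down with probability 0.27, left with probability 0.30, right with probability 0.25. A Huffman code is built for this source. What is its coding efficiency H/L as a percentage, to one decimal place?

Entropy H = −Σ p log₂ p ≈ 1.9764 bits.
Huffman merges: 9/50+1/4→43/100; 27/100+3/10→57/100; 43/100+57/100→1. L = 2 ≈ 2.0000.
Efficiency = H/L = 1.9764/2.0000 = 98.8%.

98.8%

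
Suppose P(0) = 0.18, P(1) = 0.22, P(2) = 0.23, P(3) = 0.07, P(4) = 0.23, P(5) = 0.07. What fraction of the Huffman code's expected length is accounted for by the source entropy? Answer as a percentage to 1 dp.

Entropy H = −Σ p log₂ p ≈ 2.4383 bits.
Huffman merges: 7/100+7/100→7/50; 7/50+9/50→8/25; 11/50+23/100→9/20; 23/100+8/25→11/20; 9/20+11/20→1. L = 123/50 ≈ 2.4600.
Efficiency = H/L = 2.4383/2.4600 = 99.1%.

99.1%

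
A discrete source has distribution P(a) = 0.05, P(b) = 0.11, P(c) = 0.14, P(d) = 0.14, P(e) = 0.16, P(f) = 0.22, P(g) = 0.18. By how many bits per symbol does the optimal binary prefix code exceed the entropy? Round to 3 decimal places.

Entropy H = −Σ p log₂ p ≈ 2.7095 bits.
Huffman merges: 1/20+11/100→4/25; 7/50+7/50→7/25; 4/25+4/25→8/25; 9/50+11/50→2/5; 7/25+8/25→3/5; 2/5+3/5→1. L = 69/25 ≈ 2.7600.
L − H = 2.7600 − 2.7095 = 0.050 bits.

0.050 bits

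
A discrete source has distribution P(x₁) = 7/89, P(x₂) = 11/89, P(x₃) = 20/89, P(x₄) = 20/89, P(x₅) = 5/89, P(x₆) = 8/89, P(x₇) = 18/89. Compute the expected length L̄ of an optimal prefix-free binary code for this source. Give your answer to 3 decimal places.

2.685 bits/symbol

Repeatedly combine the two least-probable nodes; the expected code length is the sum of the merged weights.
merge 5/89 + 7/89 → 12/89
merge 8/89 + 11/89 → 19/89
merge 12/89 + 18/89 → 30/89
merge 19/89 + 20/89 → 39/89
merge 20/89 + 30/89 → 50/89
merge 39/89 + 50/89 → 1
L = 12/89 + 19/89 + 30/89 + 39/89 + 50/89 + 1 = 239/89 ≈ 2.685 bits/symbol.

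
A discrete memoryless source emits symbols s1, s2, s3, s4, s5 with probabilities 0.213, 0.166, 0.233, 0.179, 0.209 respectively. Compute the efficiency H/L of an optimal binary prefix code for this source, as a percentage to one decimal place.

98.6%

Entropy H = −Σ p log₂ p ≈ 2.3112 bits.
Huffman merges: 83/500+179/1000→69/200; 209/1000+213/1000→211/500; 233/1000+69/200→289/500; 211/500+289/500→1. L = 469/200 ≈ 2.3450.
Efficiency = H/L = 2.3112/2.3450 = 98.6%.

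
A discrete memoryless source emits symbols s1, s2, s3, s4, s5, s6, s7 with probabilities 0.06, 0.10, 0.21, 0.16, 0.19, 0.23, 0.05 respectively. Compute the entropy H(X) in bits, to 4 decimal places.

2.6306 bits

H = −Σ pᵢ log₂ pᵢ.
−0.06·log₂(0.06) = 0.2435
−0.10·log₂(0.10) = 0.3322
−0.21·log₂(0.21) = 0.4728
−0.16·log₂(0.16) = 0.4230
−0.19·log₂(0.19) = 0.4552
−0.23·log₂(0.23) = 0.4877
−0.05·log₂(0.05) = 0.2161
Sum ≈ 2.6306 → 2.6306 bits.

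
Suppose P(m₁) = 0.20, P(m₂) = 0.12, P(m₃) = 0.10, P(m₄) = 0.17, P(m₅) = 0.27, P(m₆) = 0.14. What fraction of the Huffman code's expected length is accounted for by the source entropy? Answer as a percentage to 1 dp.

99.0%

Entropy H = −Σ p log₂ p ≈ 2.5054 bits.
Huffman merges: 1/10+3/25→11/50; 7/50+17/100→31/100; 1/5+11/50→21/50; 27/100+31/100→29/50; 21/50+29/50→1. L = 253/100 ≈ 2.5300.
Efficiency = H/L = 2.5054/2.5300 = 99.0%.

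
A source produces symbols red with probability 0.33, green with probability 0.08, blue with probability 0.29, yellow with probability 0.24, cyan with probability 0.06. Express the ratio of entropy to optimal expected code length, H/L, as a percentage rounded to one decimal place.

97.0%

Entropy H = −Σ p log₂ p ≈ 2.0749 bits.
Huffman merges: 3/50+2/25→7/50; 7/50+6/25→19/50; 29/100+33/100→31/50; 19/50+31/50→1. L = 107/50 ≈ 2.1400.
Efficiency = H/L = 2.0749/2.1400 = 97.0%.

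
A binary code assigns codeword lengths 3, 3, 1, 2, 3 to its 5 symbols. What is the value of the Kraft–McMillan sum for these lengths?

1.125

With common denominator 2^3 = 8: Σ 2^(−ℓᵢ) = 1/8 + 1/8 + 4/8 + 2/8 + 1/8 = 9/8 = 1.125.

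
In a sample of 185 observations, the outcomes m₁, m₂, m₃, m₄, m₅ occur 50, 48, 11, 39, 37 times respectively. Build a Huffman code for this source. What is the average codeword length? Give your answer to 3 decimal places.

2.259 bits/symbol

Probabilities are the counts divided by 185.
Repeatedly combine the two least-probable nodes; the expected code length is the sum of the merged weights.
merge 11/185 + 1/5 → 48/185
merge 39/185 + 48/185 → 87/185
merge 48/185 + 10/37 → 98/185
merge 87/185 + 98/185 → 1
L = 48/185 + 87/185 + 98/185 + 1 = 418/185 ≈ 2.259 bits/symbol.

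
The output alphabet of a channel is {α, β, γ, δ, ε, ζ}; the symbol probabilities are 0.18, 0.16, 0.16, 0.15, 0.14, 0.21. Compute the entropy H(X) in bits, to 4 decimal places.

2.5718 bits

H = −Σ pᵢ log₂ pᵢ.
−0.18·log₂(0.18) = 0.4453
−0.16·log₂(0.16) = 0.4230
−0.16·log₂(0.16) = 0.4230
−0.15·log₂(0.15) = 0.4105
−0.14·log₂(0.14) = 0.3971
−0.21·log₂(0.21) = 0.4728
Sum ≈ 2.5718 → 2.5718 bits.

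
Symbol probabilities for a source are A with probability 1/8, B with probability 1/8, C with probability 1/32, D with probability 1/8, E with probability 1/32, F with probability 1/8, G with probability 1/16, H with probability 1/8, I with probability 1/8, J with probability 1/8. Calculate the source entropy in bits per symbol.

Each probability is a power of 1/2, so log₂(1/p) is an integer.
H = Σ p·log₂(1/p) = 1/8·3 + 1/8·3 + 1/32·5 + 1/8·3 + 1/32·5 + 1/8·3 + 1/16·4 + 1/8·3 + 1/8·3 + 1/8·3 = 3.1875 bits.

3.1875 bits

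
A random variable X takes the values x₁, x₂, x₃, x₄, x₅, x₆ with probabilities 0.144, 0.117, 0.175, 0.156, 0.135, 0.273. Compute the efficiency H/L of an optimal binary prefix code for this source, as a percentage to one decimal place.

98.9%

Entropy H = −Σ p log₂ p ≈ 2.5243 bits.
Huffman merges: 117/1000+27/200→63/250; 18/125+39/250→3/10; 7/40+63/250→427/1000; 273/1000+3/10→573/1000; 427/1000+573/1000→1. L = 319/125 ≈ 2.5520.
Efficiency = H/L = 2.5243/2.5520 = 98.9%.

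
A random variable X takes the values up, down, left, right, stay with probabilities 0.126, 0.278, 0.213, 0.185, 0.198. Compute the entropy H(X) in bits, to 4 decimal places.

2.2782 bits

H = −Σ pᵢ log₂ pᵢ.
−0.126·log₂(0.126) = 0.3766
−0.278·log₂(0.278) = 0.5134
−0.213·log₂(0.213) = 0.4752
−0.185·log₂(0.185) = 0.4504
−0.198·log₂(0.198) = 0.4626
Sum ≈ 2.2782 → 2.2782 bits.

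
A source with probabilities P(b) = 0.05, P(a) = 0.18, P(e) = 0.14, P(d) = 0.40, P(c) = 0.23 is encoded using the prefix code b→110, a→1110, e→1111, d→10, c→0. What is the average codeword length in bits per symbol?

2.46 bits/symbol

L̄ = Σ pᵢ·ℓᵢ = 0.05·3 + 0.18·4 + 0.14·4 + 0.40·2 + 0.23·1 = 2.46 bits/symbol.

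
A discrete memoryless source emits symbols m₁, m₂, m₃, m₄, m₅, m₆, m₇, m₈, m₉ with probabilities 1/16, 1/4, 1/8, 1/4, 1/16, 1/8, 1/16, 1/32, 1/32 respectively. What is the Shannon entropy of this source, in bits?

2.8125 bits

Each probability is a power of 1/2, so log₂(1/p) is an integer.
H = Σ p·log₂(1/p) = 1/16·4 + 1/4·2 + 1/8·3 + 1/4·2 + 1/16·4 + 1/8·3 + 1/16·4 + 1/32·5 + 1/32·5 = 2.8125 bits.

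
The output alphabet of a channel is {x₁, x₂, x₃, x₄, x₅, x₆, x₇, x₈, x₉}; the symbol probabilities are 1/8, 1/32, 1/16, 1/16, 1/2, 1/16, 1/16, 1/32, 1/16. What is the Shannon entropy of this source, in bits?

Each probability is a power of 1/2, so log₂(1/p) is an integer.
H = Σ p·log₂(1/p) = 1/8·3 + 1/32·5 + 1/16·4 + 1/16·4 + 1/2·1 + 1/16·4 + 1/16·4 + 1/32·5 + 1/16·4 = 2.4375 bits.

2.4375 bits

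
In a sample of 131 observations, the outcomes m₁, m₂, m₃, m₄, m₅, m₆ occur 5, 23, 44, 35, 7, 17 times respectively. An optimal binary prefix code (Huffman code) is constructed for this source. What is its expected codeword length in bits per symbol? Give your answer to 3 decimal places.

2.313 bits/symbol

Probabilities are the counts divided by 131.
Repeatedly combine the two least-probable nodes; the expected code length is the sum of the merged weights.
merge 5/131 + 7/131 → 12/131
merge 12/131 + 17/131 → 29/131
merge 23/131 + 29/131 → 52/131
merge 35/131 + 44/131 → 79/131
merge 52/131 + 79/131 → 1
L = 12/131 + 29/131 + 52/131 + 79/131 + 1 = 303/131 ≈ 2.313 bits/symbol.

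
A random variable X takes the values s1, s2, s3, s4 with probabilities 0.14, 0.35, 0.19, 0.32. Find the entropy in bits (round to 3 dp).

1.908 bits

H = −Σ pᵢ log₂ pᵢ.
−0.14·log₂(0.14) = 0.3971
−0.35·log₂(0.35) = 0.5301
−0.19·log₂(0.19) = 0.4552
−0.32·log₂(0.32) = 0.5260
Sum ≈ 1.9085 → 1.908 bits.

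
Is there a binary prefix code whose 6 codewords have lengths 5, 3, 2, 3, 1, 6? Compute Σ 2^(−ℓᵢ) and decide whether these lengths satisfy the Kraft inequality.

1.046875; no

With common denominator 2^6 = 64: Σ 2^(−ℓᵢ) = 2/64 + 8/64 + 16/64 + 8/64 + 32/64 + 1/64 = 67/64 = 1.046875.
Kraft's inequality requires Σ ≤ 1; here Σ = 1.046875 > 1, so no such prefix code exists.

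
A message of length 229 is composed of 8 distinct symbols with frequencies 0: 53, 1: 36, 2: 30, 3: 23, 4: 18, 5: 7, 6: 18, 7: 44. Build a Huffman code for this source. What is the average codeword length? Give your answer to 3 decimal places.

2.865 bits/symbol

Probabilities are the counts divided by 229.
Repeatedly combine the two least-probable nodes; the expected code length is the sum of the merged weights.
merge 7/229 + 18/229 → 25/229
merge 18/229 + 23/229 → 41/229
merge 25/229 + 30/229 → 55/229
merge 36/229 + 41/229 → 77/229
merge 44/229 + 53/229 → 97/229
merge 55/229 + 77/229 → 132/229
merge 97/229 + 132/229 → 1
L = 25/229 + 41/229 + 55/229 + 77/229 + 97/229 + 132/229 + 1 = 656/229 ≈ 2.865 bits/symbol.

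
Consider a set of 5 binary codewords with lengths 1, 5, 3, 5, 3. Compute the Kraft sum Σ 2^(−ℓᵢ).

With common denominator 2^5 = 32: Σ 2^(−ℓᵢ) = 16/32 + 1/32 + 4/32 + 1/32 + 4/32 = 26/32 = 0.8125.

0.8125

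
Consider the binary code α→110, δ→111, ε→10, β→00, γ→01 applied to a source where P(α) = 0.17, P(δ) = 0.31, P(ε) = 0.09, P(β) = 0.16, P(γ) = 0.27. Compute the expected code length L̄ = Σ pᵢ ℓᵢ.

L̄ = Σ pᵢ·ℓᵢ = 0.17·3 + 0.31·3 + 0.09·2 + 0.16·2 + 0.27·2 = 2.48 bits/symbol.

2.48 bits/symbol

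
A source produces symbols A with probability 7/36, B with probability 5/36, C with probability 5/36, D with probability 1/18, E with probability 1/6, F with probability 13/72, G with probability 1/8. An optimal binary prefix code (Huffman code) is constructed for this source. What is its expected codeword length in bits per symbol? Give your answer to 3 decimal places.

Repeatedly combine the two least-probable nodes; the expected code length is the sum of the merged weights.
merge 1/18 + 1/8 → 13/72
merge 5/36 + 5/36 → 5/18
merge 1/6 + 13/72 → 25/72
merge 13/72 + 7/36 → 3/8
merge 5/18 + 25/72 → 5/8
merge 3/8 + 5/8 → 1
L = 13/72 + 5/18 + 25/72 + 3/8 + 5/8 + 1 = 101/36 ≈ 2.806 bits/symbol.

2.806 bits/symbol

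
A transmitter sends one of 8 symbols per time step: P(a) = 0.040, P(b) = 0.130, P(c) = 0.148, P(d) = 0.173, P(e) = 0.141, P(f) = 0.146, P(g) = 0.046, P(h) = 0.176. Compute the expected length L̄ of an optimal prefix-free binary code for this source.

2.91 bits/symbol

Repeatedly combine the two least-probable nodes; the expected code length is the sum of the merged weights.
merge 1/25 + 23/500 → 43/500
merge 43/500 + 13/100 → 27/125
merge 141/1000 + 73/500 → 287/1000
merge 37/250 + 173/1000 → 321/1000
merge 22/125 + 27/125 → 49/125
merge 287/1000 + 321/1000 → 76/125
merge 49/125 + 76/125 → 1
L = 43/500 + 27/125 + 287/1000 + 321/1000 + 49/125 + 76/125 + 1 = 291/100 = 2.91 bits/symbol.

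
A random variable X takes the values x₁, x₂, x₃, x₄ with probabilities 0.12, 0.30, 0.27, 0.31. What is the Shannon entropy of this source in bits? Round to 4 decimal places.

H = −Σ pᵢ log₂ pᵢ.
−0.12·log₂(0.12) = 0.3671
−0.30·log₂(0.30) = 0.5211
−0.27·log₂(0.27) = 0.5100
−0.31·log₂(0.31) = 0.5238
Sum ≈ 1.9220 → 1.9220 bits.

1.9220 bits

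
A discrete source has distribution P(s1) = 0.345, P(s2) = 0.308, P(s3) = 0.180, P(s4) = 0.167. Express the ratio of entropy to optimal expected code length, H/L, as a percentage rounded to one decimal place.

Entropy H = −Σ p log₂ p ≈ 1.9295 bits.
Huffman merges: 167/1000+9/50→347/1000; 77/250+69/200→653/1000; 347/1000+653/1000→1. L = 2 ≈ 2.0000.
Efficiency = H/L = 1.9295/2.0000 = 96.5%.

96.5%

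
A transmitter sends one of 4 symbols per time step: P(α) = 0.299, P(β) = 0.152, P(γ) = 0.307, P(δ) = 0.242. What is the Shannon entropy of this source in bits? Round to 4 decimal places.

H = −Σ pᵢ log₂ pᵢ.
−0.299·log₂(0.299) = 0.5208
−0.152·log₂(0.152) = 0.4131
−0.307·log₂(0.307) = 0.5230
−0.242·log₂(0.242) = 0.4954
Sum ≈ 1.9523 → 1.9523 bits.

1.9523 bits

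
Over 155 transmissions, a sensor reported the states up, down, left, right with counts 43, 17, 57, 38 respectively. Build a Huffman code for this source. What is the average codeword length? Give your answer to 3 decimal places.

Probabilities are the counts divided by 155.
Repeatedly combine the two least-probable nodes; the expected code length is the sum of the merged weights.
merge 17/155 + 38/155 → 11/31
merge 43/155 + 11/31 → 98/155
merge 57/155 + 98/155 → 1
L = 11/31 + 98/155 + 1 = 308/155 ≈ 1.987 bits/symbol.

1.987 bits/symbol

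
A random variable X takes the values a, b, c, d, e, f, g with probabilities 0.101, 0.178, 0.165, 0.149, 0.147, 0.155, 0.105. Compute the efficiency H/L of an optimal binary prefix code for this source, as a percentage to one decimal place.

98.5%

Entropy H = −Σ p log₂ p ≈ 2.7804 bits.
Huffman merges: 101/1000+21/200→103/500; 147/1000+149/1000→37/125; 31/200+33/200→8/25; 89/500+103/500→48/125; 37/125+8/25→77/125; 48/125+77/125→1. L = 1411/500 ≈ 2.8220.
Efficiency = H/L = 2.7804/2.8220 = 98.5%.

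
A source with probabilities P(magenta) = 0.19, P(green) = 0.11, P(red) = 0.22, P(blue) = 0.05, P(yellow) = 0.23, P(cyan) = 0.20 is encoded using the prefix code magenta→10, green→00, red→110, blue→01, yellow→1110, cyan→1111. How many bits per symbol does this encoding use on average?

L̄ = Σ pᵢ·ℓᵢ = 0.19·2 + 0.11·2 + 0.22·3 + 0.05·2 + 0.23·4 + 0.20·4 = 3.08 bits/symbol.

3.08 bits/symbol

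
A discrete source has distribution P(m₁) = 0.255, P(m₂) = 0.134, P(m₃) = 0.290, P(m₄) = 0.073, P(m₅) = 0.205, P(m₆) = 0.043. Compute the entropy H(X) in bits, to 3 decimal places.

2.349 bits

H = −Σ pᵢ log₂ pᵢ.
−0.255·log₂(0.255) = 0.5027
−0.134·log₂(0.134) = 0.3886
−0.290·log₂(0.290) = 0.5179
−0.073·log₂(0.073) = 0.2756
−0.205·log₂(0.205) = 0.4687
−0.043·log₂(0.043) = 0.1952
Sum ≈ 2.3487 → 2.349 bits.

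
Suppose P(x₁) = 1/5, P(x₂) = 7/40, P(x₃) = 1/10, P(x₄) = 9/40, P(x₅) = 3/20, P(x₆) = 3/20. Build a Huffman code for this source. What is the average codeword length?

2.575 bits/symbol

Repeatedly combine the two least-probable nodes; the expected code length is the sum of the merged weights.
merge 1/10 + 3/20 → 1/4
merge 3/20 + 7/40 → 13/40
merge 1/5 + 9/40 → 17/40
merge 1/4 + 13/40 → 23/40
merge 17/40 + 23/40 → 1
L = 1/4 + 13/40 + 17/40 + 23/40 + 1 = 103/40 = 2.575 bits/symbol.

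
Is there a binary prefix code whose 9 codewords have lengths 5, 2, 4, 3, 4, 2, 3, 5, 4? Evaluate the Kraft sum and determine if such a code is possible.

1; yes

With common denominator 2^5 = 32: Σ 2^(−ℓᵢ) = 1/32 + 8/32 + 2/32 + 4/32 + 2/32 + 8/32 + 4/32 + 1/32 + 2/32 = 32/32 = 1.
Kraft's inequality requires Σ ≤ 1; here Σ = 1 ≤ 1, so such a prefix code exists.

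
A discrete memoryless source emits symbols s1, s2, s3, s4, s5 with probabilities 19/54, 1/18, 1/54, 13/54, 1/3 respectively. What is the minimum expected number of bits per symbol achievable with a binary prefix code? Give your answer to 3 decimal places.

2.037 bits/symbol

Repeatedly combine the two least-probable nodes; the expected code length is the sum of the merged weights.
merge 1/54 + 1/18 → 2/27
merge 2/27 + 13/54 → 17/54
merge 17/54 + 1/3 → 35/54
merge 19/54 + 35/54 → 1
L = 2/27 + 17/54 + 35/54 + 1 = 55/27 ≈ 2.037 bits/symbol.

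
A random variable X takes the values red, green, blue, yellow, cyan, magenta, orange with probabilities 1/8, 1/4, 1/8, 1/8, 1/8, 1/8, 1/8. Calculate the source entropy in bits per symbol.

2.75 bits

Each probability is a power of 1/2, so log₂(1/p) is an integer.
H = Σ p·log₂(1/p) = 1/8·3 + 1/4·2 + 1/8·3 + 1/8·3 + 1/8·3 + 1/8·3 + 1/8·3 = 2.75 bits.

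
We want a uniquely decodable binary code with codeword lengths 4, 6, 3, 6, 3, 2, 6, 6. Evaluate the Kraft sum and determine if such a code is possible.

0.625; yes

With common denominator 2^6 = 64: Σ 2^(−ℓᵢ) = 4/64 + 1/64 + 8/64 + 1/64 + 8/64 + 16/64 + 1/64 + 1/64 = 40/64 = 0.625.
Kraft's inequality requires Σ ≤ 1; here Σ = 0.625 ≤ 1, so such a prefix code exists.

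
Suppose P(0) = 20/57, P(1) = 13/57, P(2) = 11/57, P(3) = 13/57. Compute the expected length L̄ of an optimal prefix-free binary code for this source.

Repeatedly combine the two least-probable nodes; the expected code length is the sum of the merged weights.
merge 11/57 + 13/57 → 8/19
merge 13/57 + 20/57 → 11/19
merge 8/19 + 11/19 → 1
L = 8/19 + 11/19 + 1 = 2 bits/symbol.

2 bits/symbol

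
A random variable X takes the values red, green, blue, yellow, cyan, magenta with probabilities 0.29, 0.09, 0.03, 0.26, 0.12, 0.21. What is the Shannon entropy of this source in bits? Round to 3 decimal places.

2.328 bits

H = −Σ pᵢ log₂ pᵢ.
−0.29·log₂(0.29) = 0.5179
−0.09·log₂(0.09) = 0.3127
−0.03·log₂(0.03) = 0.1518
−0.26·log₂(0.26) = 0.5053
−0.12·log₂(0.12) = 0.3671
−0.21·log₂(0.21) = 0.4728
Sum ≈ 2.3275 → 2.328 bits.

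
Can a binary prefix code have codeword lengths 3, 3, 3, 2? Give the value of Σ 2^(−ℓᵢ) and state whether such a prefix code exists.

0.625; yes

With common denominator 2^3 = 8: Σ 2^(−ℓᵢ) = 1/8 + 1/8 + 1/8 + 2/8 = 5/8 = 0.625.
Kraft's inequality requires Σ ≤ 1; here Σ = 0.625 ≤ 1, so such a prefix code exists.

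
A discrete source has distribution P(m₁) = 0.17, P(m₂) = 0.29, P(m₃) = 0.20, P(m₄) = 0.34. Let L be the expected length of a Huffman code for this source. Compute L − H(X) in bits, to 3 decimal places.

Entropy H = −Σ p log₂ p ≈ 1.9461 bits.
Huffman merges: 17/100+1/5→37/100; 29/100+17/50→63/100; 37/100+63/100→1. L = 2 ≈ 2.0000.
L − H = 2.0000 − 1.9461 = 0.054 bits.

0.054 bits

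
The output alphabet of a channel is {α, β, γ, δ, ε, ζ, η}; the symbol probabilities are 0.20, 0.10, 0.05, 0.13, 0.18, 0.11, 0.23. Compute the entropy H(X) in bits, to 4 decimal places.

2.6786 bits

H = −Σ pᵢ log₂ pᵢ.
−0.20·log₂(0.20) = 0.4644
−0.10·log₂(0.10) = 0.3322
−0.05·log₂(0.05) = 0.2161
−0.13·log₂(0.13) = 0.3826
−0.18·log₂(0.18) = 0.4453
−0.11·log₂(0.11) = 0.3503
−0.23·log₂(0.23) = 0.4877
Sum ≈ 2.6786 → 2.6786 bits.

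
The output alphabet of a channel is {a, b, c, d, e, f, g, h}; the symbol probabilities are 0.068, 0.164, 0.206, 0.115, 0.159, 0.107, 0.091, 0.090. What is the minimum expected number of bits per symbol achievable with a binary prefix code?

2.952 bits/symbol

Repeatedly combine the two least-probable nodes; the expected code length is the sum of the merged weights.
merge 17/250 + 9/100 → 79/500
merge 91/1000 + 107/1000 → 99/500
merge 23/200 + 79/500 → 273/1000
merge 159/1000 + 41/250 → 323/1000
merge 99/500 + 103/500 → 101/250
merge 273/1000 + 323/1000 → 149/250
merge 101/250 + 149/250 → 1
L = 79/500 + 99/500 + 273/1000 + 323/1000 + 101/250 + 149/250 + 1 = 369/125 = 2.952 bits/symbol.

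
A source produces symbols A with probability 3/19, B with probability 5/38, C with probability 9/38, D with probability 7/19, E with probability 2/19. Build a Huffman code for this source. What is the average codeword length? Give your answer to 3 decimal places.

2.237 bits/symbol

Repeatedly combine the two least-probable nodes; the expected code length is the sum of the merged weights.
merge 2/19 + 5/38 → 9/38
merge 3/19 + 9/38 → 15/38
merge 9/38 + 7/19 → 23/38
merge 15/38 + 23/38 → 1
L = 9/38 + 15/38 + 23/38 + 1 = 85/38 ≈ 2.237 bits/symbol.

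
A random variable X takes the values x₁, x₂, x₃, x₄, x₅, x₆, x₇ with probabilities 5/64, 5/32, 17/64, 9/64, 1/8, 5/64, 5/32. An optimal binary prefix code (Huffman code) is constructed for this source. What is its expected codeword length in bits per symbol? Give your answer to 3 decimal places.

2.734 bits/symbol

Repeatedly combine the two least-probable nodes; the expected code length is the sum of the merged weights.
merge 5/64 + 5/64 → 5/32
merge 1/8 + 9/64 → 17/64
merge 5/32 + 5/32 → 5/16
merge 5/32 + 17/64 → 27/64
merge 17/64 + 5/16 → 37/64
merge 27/64 + 37/64 → 1
L = 5/32 + 17/64 + 5/16 + 27/64 + 37/64 + 1 = 175/64 ≈ 2.734 bits/symbol.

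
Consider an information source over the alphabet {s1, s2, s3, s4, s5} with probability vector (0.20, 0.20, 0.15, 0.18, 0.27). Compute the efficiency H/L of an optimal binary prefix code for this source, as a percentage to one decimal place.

98.5%

Entropy H = −Σ p log₂ p ≈ 2.2946 bits.
Huffman merges: 3/20+9/50→33/100; 1/5+1/5→2/5; 27/100+33/100→3/5; 2/5+3/5→1. L = 233/100 ≈ 2.3300.
Efficiency = H/L = 2.2946/2.3300 = 98.5%.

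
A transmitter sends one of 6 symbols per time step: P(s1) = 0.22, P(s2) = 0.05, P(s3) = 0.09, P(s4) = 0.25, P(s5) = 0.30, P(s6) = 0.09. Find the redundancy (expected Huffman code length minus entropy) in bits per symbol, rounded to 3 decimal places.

Entropy H = −Σ p log₂ p ≈ 2.3431 bits.
Huffman merges: 1/20+9/100→7/50; 9/100+7/50→23/100; 11/50+23/100→9/20; 1/4+3/10→11/20; 9/20+11/20→1. L = 237/100 ≈ 2.3700.
L − H = 2.3700 − 2.3431 = 0.027 bits.

0.027 bits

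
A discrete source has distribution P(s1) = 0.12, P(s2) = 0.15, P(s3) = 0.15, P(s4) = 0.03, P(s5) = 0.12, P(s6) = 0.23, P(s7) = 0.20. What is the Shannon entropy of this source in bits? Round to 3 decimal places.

H = −Σ pᵢ log₂ pᵢ.
−0.12·log₂(0.12) = 0.3671
−0.15·log₂(0.15) = 0.4105
−0.15·log₂(0.15) = 0.4105
−0.03·log₂(0.03) = 0.1518
−0.12·log₂(0.12) = 0.3671
−0.23·log₂(0.23) = 0.4877
−0.20·log₂(0.20) = 0.4644
Sum ≈ 2.6590 → 2.659 bits.

2.659 bits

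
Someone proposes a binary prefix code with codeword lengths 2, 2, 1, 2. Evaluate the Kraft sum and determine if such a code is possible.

With common denominator 2^2 = 4: Σ 2^(−ℓᵢ) = 1/4 + 1/4 + 2/4 + 1/4 = 5/4 = 1.25.
Kraft's inequality requires Σ ≤ 1; here Σ = 1.25 > 1, so no such prefix code exists.

1.25; no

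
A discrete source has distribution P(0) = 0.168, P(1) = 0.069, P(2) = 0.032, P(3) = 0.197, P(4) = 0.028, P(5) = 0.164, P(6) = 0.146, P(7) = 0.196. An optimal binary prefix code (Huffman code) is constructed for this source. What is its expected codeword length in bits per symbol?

Repeatedly combine the two least-probable nodes; the expected code length is the sum of the merged weights.
merge 7/250 + 4/125 → 3/50
merge 3/50 + 69/1000 → 129/1000
merge 129/1000 + 73/500 → 11/40
merge 41/250 + 21/125 → 83/250
merge 49/250 + 197/1000 → 393/1000
merge 11/40 + 83/250 → 607/1000
merge 393/1000 + 607/1000 → 1
L = 3/50 + 129/1000 + 11/40 + 83/250 + 393/1000 + 607/1000 + 1 = 699/250 = 2.796 bits/symbol.

2.796 bits/symbol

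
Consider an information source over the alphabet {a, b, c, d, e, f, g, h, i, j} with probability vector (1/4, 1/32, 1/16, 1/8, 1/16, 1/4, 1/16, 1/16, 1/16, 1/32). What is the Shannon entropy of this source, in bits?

Each probability is a power of 1/2, so log₂(1/p) is an integer.
H = Σ p·log₂(1/p) = 1/4·2 + 1/32·5 + 1/16·4 + 1/8·3 + 1/16·4 + 1/4·2 + 1/16·4 + 1/16·4 + 1/16·4 + 1/32·5 = 2.9375 bits.

2.9375 bits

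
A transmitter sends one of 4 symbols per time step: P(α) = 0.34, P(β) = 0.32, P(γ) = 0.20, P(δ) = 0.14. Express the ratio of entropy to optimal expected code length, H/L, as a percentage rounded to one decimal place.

95.8%

Entropy H = −Σ p log₂ p ≈ 1.9167 bits.
Huffman merges: 7/50+1/5→17/50; 8/25+17/50→33/50; 17/50+33/50→1. L = 2 ≈ 2.0000.
Efficiency = H/L = 1.9167/2.0000 = 95.8%.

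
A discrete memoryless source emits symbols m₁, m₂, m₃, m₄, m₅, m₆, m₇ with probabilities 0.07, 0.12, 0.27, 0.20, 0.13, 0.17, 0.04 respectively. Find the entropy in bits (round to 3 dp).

2.613 bits

H = −Σ pᵢ log₂ pᵢ.
−0.07·log₂(0.07) = 0.2686
−0.12·log₂(0.12) = 0.3671
−0.27·log₂(0.27) = 0.5100
−0.20·log₂(0.20) = 0.4644
−0.13·log₂(0.13) = 0.3826
−0.17·log₂(0.17) = 0.4346
−0.04·log₂(0.04) = 0.1858
Sum ≈ 2.6130 → 2.613 bits.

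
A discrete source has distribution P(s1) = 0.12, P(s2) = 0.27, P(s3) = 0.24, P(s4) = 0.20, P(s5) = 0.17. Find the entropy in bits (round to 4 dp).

H = −Σ pᵢ log₂ pᵢ.
−0.12·log₂(0.12) = 0.3671
−0.27·log₂(0.27) = 0.5100
−0.24·log₂(0.24) = 0.4941
−0.20·log₂(0.20) = 0.4644
−0.17·log₂(0.17) = 0.4346
Sum ≈ 2.2702 → 2.2702 bits.

2.2702 bits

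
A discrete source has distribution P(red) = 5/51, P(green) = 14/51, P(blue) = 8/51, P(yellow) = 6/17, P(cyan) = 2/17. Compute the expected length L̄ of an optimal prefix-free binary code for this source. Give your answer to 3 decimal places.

2.216 bits/symbol

Repeatedly combine the two least-probable nodes; the expected code length is the sum of the merged weights.
merge 5/51 + 2/17 → 11/51
merge 8/51 + 11/51 → 19/51
merge 14/51 + 6/17 → 32/51
merge 19/51 + 32/51 → 1
L = 11/51 + 19/51 + 32/51 + 1 = 113/51 ≈ 2.216 bits/symbol.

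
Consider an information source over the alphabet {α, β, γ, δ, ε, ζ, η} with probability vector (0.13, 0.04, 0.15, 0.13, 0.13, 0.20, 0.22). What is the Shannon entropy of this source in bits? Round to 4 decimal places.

2.6892 bits

H = −Σ pᵢ log₂ pᵢ.
−0.13·log₂(0.13) = 0.3826
−0.04·log₂(0.04) = 0.1858
−0.15·log₂(0.15) = 0.4105
−0.13·log₂(0.13) = 0.3826
−0.13·log₂(0.13) = 0.3826
−0.20·log₂(0.20) = 0.4644
−0.22·log₂(0.22) = 0.4806
Sum ≈ 2.6892 → 2.6892 bits.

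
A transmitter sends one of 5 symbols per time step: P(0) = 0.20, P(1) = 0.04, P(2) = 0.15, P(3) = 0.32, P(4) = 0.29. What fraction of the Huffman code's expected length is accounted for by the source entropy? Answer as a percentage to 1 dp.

Entropy H = −Σ p log₂ p ≈ 2.1046 bits.
Huffman merges: 1/25+3/20→19/100; 19/100+1/5→39/100; 29/100+8/25→61/100; 39/100+61/100→1. L = 219/100 ≈ 2.1900.
Efficiency = H/L = 2.1046/2.1900 = 96.1%.

96.1%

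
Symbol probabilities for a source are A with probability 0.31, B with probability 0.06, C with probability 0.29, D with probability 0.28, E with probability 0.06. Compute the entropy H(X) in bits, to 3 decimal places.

2.043 bits

H = −Σ pᵢ log₂ pᵢ.
−0.31·log₂(0.31) = 0.5238
−0.06·log₂(0.06) = 0.2435
−0.29·log₂(0.29) = 0.5179
−0.28·log₂(0.28) = 0.5142
−0.06·log₂(0.06) = 0.2435
Sum ≈ 2.0430 → 2.043 bits.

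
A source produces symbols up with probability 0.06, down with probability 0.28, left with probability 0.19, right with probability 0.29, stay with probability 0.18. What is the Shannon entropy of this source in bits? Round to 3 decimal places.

H = −Σ pᵢ log₂ pᵢ.
−0.06·log₂(0.06) = 0.2435
−0.28·log₂(0.28) = 0.5142
−0.19·log₂(0.19) = 0.4552
−0.29·log₂(0.29) = 0.5179
−0.18·log₂(0.18) = 0.4453
Sum ≈ 2.1762 → 2.176 bits.

2.176 bits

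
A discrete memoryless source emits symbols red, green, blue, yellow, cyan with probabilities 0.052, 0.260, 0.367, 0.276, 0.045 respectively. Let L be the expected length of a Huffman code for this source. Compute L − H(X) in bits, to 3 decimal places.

0.115 bits

Entropy H = −Σ p log₂ p ≈ 1.9718 bits.
Huffman merges: 9/200+13/250→97/1000; 97/1000+13/50→357/1000; 69/250+357/1000→633/1000; 367/1000+633/1000→1. L = 2087/1000 ≈ 2.0870.
L − H = 2.0870 − 1.9718 = 0.115 bits.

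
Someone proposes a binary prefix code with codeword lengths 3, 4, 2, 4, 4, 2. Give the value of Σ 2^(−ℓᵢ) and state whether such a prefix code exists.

With common denominator 2^4 = 16: Σ 2^(−ℓᵢ) = 2/16 + 1/16 + 4/16 + 1/16 + 1/16 + 4/16 = 13/16 = 0.8125.
Kraft's inequality requires Σ ≤ 1; here Σ = 0.8125 ≤ 1, so such a prefix code exists.

0.8125; yes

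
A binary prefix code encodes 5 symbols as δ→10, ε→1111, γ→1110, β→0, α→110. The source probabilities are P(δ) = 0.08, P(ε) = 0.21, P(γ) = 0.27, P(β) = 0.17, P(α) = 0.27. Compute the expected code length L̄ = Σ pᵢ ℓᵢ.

3.06 bits/symbol

L̄ = Σ pᵢ·ℓᵢ = 0.08·2 + 0.21·4 + 0.27·4 + 0.17·1 + 0.27·3 = 3.06 bits/symbol.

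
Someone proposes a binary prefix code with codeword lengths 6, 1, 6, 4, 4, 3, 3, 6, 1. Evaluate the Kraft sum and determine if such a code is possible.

1.421875; no

With common denominator 2^6 = 64: Σ 2^(−ℓᵢ) = 1/64 + 32/64 + 1/64 + 4/64 + 4/64 + 8/64 + 8/64 + 1/64 + 32/64 = 91/64 = 1.421875.
Kraft's inequality requires Σ ≤ 1; here Σ = 1.421875 > 1, so no such prefix code exists.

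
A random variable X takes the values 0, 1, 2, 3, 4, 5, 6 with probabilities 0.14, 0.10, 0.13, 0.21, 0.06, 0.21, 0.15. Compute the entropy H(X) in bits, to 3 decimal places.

H = −Σ pᵢ log₂ pᵢ.
−0.14·log₂(0.14) = 0.3971
−0.10·log₂(0.10) = 0.3322
−0.13·log₂(0.13) = 0.3826
−0.21·log₂(0.21) = 0.4728
−0.06·log₂(0.06) = 0.2435
−0.21·log₂(0.21) = 0.4728
−0.15·log₂(0.15) = 0.4105
Sum ≈ 2.7117 → 2.712 bits.

2.712 bits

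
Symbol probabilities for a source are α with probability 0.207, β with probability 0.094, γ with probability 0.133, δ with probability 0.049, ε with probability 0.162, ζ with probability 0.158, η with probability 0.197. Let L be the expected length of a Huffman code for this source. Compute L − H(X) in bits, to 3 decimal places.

Entropy H = −Σ p log₂ p ≈ 2.6990 bits.
Huffman merges: 49/1000+47/500→143/1000; 133/1000+143/1000→69/250; 79/500+81/500→8/25; 197/1000+207/1000→101/250; 69/250+8/25→149/250; 101/250+149/250→1. L = 2739/1000 ≈ 2.7390.
L − H = 2.7390 − 2.6990 = 0.040 bits.

0.040 bits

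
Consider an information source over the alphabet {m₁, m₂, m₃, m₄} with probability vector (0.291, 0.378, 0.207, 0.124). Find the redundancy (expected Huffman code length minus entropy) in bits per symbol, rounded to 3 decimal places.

0.060 bits

Entropy H = −Σ p log₂ p ≈ 1.8926 bits.
Huffman merges: 31/250+207/1000→331/1000; 291/1000+331/1000→311/500; 189/500+311/500→1. L = 1953/1000 ≈ 1.9530.
L − H = 1.9530 − 1.8926 = 0.060 bits.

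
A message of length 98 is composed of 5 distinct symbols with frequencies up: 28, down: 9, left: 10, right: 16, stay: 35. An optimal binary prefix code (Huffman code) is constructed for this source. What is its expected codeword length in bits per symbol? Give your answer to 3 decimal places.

2.194 bits/symbol

Probabilities are the counts divided by 98.
Repeatedly combine the two least-probable nodes; the expected code length is the sum of the merged weights.
merge 9/98 + 5/49 → 19/98
merge 8/49 + 19/98 → 5/14
merge 2/7 + 5/14 → 9/14
merge 5/14 + 9/14 → 1
L = 19/98 + 5/14 + 9/14 + 1 = 215/98 ≈ 2.194 bits/symbol.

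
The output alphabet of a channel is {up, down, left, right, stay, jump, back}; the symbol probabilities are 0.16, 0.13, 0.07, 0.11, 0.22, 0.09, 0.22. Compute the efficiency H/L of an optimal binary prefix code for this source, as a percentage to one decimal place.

99.2%

Entropy H = −Σ p log₂ p ≈ 2.6983 bits.
Huffman merges: 7/100+9/100→4/25; 11/100+13/100→6/25; 4/25+4/25→8/25; 11/50+11/50→11/25; 6/25+8/25→14/25; 11/25+14/25→1. L = 68/25 ≈ 2.7200.
Efficiency = H/L = 2.6983/2.7200 = 99.2%.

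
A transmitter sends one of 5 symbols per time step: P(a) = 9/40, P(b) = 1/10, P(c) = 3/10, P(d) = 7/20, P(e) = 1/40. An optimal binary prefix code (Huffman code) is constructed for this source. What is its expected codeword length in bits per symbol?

2.125 bits/symbol

Repeatedly combine the two least-probable nodes; the expected code length is the sum of the merged weights.
merge 1/40 + 1/10 → 1/8
merge 1/8 + 9/40 → 7/20
merge 3/10 + 7/20 → 13/20
merge 7/20 + 13/20 → 1
L = 1/8 + 7/20 + 13/20 + 1 = 17/8 = 2.125 bits/symbol.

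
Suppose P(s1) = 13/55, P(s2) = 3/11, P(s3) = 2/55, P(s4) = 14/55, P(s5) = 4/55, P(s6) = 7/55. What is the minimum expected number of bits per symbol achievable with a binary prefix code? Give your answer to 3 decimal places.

2.345 bits/symbol

Repeatedly combine the two least-probable nodes; the expected code length is the sum of the merged weights.
merge 2/55 + 4/55 → 6/55
merge 6/55 + 7/55 → 13/55
merge 13/55 + 13/55 → 26/55
merge 14/55 + 3/11 → 29/55
merge 26/55 + 29/55 → 1
L = 6/55 + 13/55 + 26/55 + 29/55 + 1 = 129/55 ≈ 2.345 bits/symbol.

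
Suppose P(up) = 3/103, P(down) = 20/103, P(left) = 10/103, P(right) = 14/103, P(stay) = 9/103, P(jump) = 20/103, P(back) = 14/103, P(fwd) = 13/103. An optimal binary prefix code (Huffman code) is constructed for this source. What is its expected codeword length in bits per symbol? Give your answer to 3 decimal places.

Repeatedly combine the two least-probable nodes; the expected code length is the sum of the merged weights.
merge 3/103 + 9/103 → 12/103
merge 10/103 + 12/103 → 22/103
merge 13/103 + 14/103 → 27/103
merge 14/103 + 20/103 → 34/103
merge 20/103 + 22/103 → 42/103
merge 27/103 + 34/103 → 61/103
merge 42/103 + 61/103 → 1
L = 12/103 + 22/103 + 27/103 + 34/103 + 42/103 + 61/103 + 1 = 301/103 ≈ 2.922 bits/symbol.

2.922 bits/symbol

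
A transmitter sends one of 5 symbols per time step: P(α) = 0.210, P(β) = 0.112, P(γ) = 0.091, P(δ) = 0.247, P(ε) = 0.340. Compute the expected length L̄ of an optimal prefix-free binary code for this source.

Repeatedly combine the two least-probable nodes; the expected code length is the sum of the merged weights.
merge 91/1000 + 14/125 → 203/1000
merge 203/1000 + 21/100 → 413/1000
merge 247/1000 + 17/50 → 587/1000
merge 413/1000 + 587/1000 → 1
L = 203/1000 + 413/1000 + 587/1000 + 1 = 2203/1000 = 2.203 bits/symbol.

2.203 bits/symbol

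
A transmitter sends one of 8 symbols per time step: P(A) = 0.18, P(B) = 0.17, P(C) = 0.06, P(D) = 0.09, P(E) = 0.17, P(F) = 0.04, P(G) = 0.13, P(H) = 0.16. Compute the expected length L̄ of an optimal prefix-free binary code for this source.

Repeatedly combine the two least-probable nodes; the expected code length is the sum of the merged weights.
merge 1/25 + 3/50 → 1/10
merge 9/100 + 1/10 → 19/100
merge 13/100 + 4/25 → 29/100
merge 17/100 + 17/100 → 17/50
merge 9/50 + 19/100 → 37/100
merge 29/100 + 17/50 → 63/100
merge 37/100 + 63/100 → 1
L = 1/10 + 19/100 + 29/100 + 17/50 + 37/100 + 63/100 + 1 = 73/25 = 2.92 bits/symbol.

2.92 bits/symbol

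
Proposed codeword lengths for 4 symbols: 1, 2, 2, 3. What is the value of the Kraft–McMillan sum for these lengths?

With common denominator 2^3 = 8: Σ 2^(−ℓᵢ) = 4/8 + 2/8 + 2/8 + 1/8 = 9/8 = 1.125.

1.125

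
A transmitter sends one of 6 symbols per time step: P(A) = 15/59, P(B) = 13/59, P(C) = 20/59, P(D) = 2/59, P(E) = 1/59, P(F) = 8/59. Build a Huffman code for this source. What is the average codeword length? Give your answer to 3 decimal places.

2.237 bits/symbol

Repeatedly combine the two least-probable nodes; the expected code length is the sum of the merged weights.
merge 1/59 + 2/59 → 3/59
merge 3/59 + 8/59 → 11/59
merge 11/59 + 13/59 → 24/59
merge 15/59 + 20/59 → 35/59
merge 24/59 + 35/59 → 1
L = 3/59 + 11/59 + 24/59 + 35/59 + 1 = 132/59 ≈ 2.237 bits/symbol.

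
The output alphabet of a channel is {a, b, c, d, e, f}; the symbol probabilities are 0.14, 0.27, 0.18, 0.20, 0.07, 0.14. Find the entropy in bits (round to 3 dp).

2.482 bits

H = −Σ pᵢ log₂ pᵢ.
−0.14·log₂(0.14) = 0.3971
−0.27·log₂(0.27) = 0.5100
−0.18·log₂(0.18) = 0.4453
−0.20·log₂(0.20) = 0.4644
−0.07·log₂(0.07) = 0.2686
−0.14·log₂(0.14) = 0.3971
Sum ≈ 2.4825 → 2.482 bits.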